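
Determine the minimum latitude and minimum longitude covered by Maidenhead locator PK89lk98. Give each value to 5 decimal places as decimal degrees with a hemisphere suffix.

Field P=15, K=10: +15·20° lon, +10·10° lat → SW at lon 120°, lat 10°.
Square 8, 9: +8·2° lon, +9·1° lat → SW at lon 136°, lat 19°.
Subsquare l=11, k=10: +11·0.0833333° lon, +10·0.0416667° lat → SW at lon 136.917°, lat 19.4167°.
Extended square 9, 8: +9·0.00833333° lon, +8·0.00416667° lat → SW at lon 136.992°, lat 19.45°.
latitude 19.45000° N, longitude 136.99167° E.

19.45000° N, 136.99167° E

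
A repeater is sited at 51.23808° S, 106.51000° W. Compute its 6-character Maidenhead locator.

DD68rs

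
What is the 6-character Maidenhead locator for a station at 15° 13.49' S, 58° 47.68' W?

GH04os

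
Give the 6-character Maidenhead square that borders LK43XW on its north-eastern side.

LK53ax

Longitude subsquare x = 23; +1 → 24, wraps to 0 = a, carry into square.
Longitude square 4; +1 → 5.
Latitude subsquare w = 22; +1 → 23 = x.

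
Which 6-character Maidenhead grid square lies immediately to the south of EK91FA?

EK90fx

Latitude subsquare a = 0; −1 → -1, wraps to 23 = x, carry into square.
Latitude square 1; −1 → 0.
The longitude characters are unchanged.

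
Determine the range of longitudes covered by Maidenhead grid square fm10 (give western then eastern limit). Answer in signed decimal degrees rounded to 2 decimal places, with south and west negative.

-78.00, -76.00

Field F=5, M=12: +5·20° lon, +12·10° lat → SW at lon -80°, lat 30°.
Square 1, 0: +1·2° lon, +0·1° lat → SW at lon -78°, lat 30°.
Cell spans 2° lon × 1° lat.
west -78.00, east -76.00.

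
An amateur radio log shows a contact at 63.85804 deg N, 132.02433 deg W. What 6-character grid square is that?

Add 180° to longitude and 90° to latitude: 47.9757, 153.8580.
Field (20°×10°, letters A–R): lon ⌊47.9757/20⌋ = 2 → C; lat ⌊153.8580/10⌋ = 15 → P.
Square (2°×1°, digits 0–9): lon ⌊7.9757/2⌋ = 3; lat ⌊3.8580/1⌋ = 3.
Subsquare (5′×2.5′, letters a–x): lon ⌊1.9757/0.0833333⌋ = 23 → x; lat ⌊0.8580/0.0416667⌋ = 20 → u.

CP33xu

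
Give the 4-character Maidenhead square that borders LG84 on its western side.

LG74

Longitude square 8; −1 → 7.
The latitude characters are unchanged.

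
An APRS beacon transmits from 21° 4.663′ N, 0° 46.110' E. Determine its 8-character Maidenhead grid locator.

JL01jb28

Offset from 180°W / 90°S: lon 180.76850°, lat 111.07772°.
Field: 180.76850/20 → 9 → J, 111.07772/10 → 11 → L; chars JL.
Square: 0.76850/2 → 0, 1.07772/1 → 1; chars 01.
Subsquare: 0.76850/0.0833333 → 9 → j, 0.07772/0.0416667 → 1 → b; chars jb.
Extended square: 0.01850/0.00833333 → 2, 0.03605/0.00416667 → 8; chars 28.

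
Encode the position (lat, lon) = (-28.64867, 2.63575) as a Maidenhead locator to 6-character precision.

JG11hi

Offset from 180°W / 90°S: lon 182.6358°, lat 61.3513°.
Field (20°×10°, letters A–R): 182.6358/20 → 9 → J, 61.3513/10 → 6 → G; chars JG.
Square (2°×1°, digits 0–9): 2.6358/2 → 1, 1.3513/1 → 1; chars 11.
Subsquare (5′×2.5′, letters a–x): 0.6358/0.0833333 → 7 → h, 0.3513/0.0416667 → 8 → i; chars hi.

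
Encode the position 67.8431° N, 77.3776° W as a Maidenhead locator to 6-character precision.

FP17hu

Shift to the Maidenhead origin (180°W, 90°S): lon 102.6224, lat 157.8431.
Field: lon ⌊102.6224/20⌋ = 5 → F; lat ⌊157.8431/10⌋ = 15 → P.
Square: lon ⌊2.6224/2⌋ = 1; lat ⌊7.8431/1⌋ = 7.
Subsquare: lon ⌊0.6224/0.0833333⌋ = 7 → h; lat ⌊0.8431/0.0416667⌋ = 20 → u.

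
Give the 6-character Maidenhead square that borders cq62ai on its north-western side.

CQ52xj

Longitude subsquare a = 0; −1 → -1, wraps to 23 = x, carry into square.
Longitude square 6; −1 → 5.
Latitude subsquare i = 8; +1 → 9 = j.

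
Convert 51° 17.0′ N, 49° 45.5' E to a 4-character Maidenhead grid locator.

Shift to the Maidenhead origin (180°W, 90°S): lon 229.76, lat 141.28.
Field (20°×10°, letters A–R): 229.76/20 → 11 → L, 141.28/10 → 14 → O; chars LO.
Square (2°×1°, digits 0–9): 9.76/2 → 4, 1.28/1 → 1; chars 41.

LO41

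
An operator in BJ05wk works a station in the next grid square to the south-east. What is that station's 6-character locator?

Longitude subsquare w = 22; +1 → 23 = x.
Latitude subsquare k = 10; −1 → 9 = j.

BJ05xj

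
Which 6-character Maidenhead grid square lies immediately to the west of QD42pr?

QD42or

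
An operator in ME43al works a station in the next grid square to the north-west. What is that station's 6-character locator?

ME33xm

Longitude subsquare a = 0; −1 → -1, wraps to 23 = x, carry into square.
Longitude square 4; −1 → 3.
Latitude subsquare l = 11; +1 → 12 = m.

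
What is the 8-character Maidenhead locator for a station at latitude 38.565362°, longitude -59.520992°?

Shift to the Maidenhead origin (180°W, 90°S): lon 120.47901, lat 128.56536.
Field: 120.47901/20 → 6 → G, 128.56536/10 → 12 → M; chars GM.
Square: 0.47901/2 → 0, 8.56536/1 → 8; chars 08.
Subsquare: 0.47901/0.0833333 → 5 → f, 0.56536/0.0416667 → 13 → n; chars fn.
Extended square: 0.06234/0.00833333 → 7, 0.02370/0.00416667 → 5; chars 75.

GM08fn75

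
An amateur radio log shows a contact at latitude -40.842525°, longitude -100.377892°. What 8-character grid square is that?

DE99td47

Add 180° to longitude and 90° to latitude: 79.62211, 49.15747.
Field: 79.62211/20 → 3 → D, 49.15747/10 → 4 → E; chars DE.
Square: 19.62211/2 → 9, 9.15747/1 → 9; chars 99.
Subsquare: 1.62211/0.0833333 → 19 → t, 0.15747/0.0416667 → 3 → d; chars td.
Extended square: 0.03877/0.00833333 → 4, 0.03247/0.00416667 → 7; chars 47.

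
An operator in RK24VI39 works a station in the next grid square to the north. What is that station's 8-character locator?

RK24vj30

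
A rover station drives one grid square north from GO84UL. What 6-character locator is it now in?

Latitude subsquare l = 11; +1 → 12 = m.
The longitude characters are unchanged.

GO84um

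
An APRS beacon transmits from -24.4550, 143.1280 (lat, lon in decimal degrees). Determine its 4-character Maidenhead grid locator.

QG15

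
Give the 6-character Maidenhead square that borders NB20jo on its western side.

Longitude subsquare j = 9; −1 → 8 = i.
The latitude characters are unchanged.

NB20io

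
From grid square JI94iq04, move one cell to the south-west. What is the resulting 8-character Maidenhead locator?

Longitude extended square 0; −1 → -1, wraps to 9, carry into subsquare.
Longitude subsquare i = 8; −1 → 7 = h.
Latitude extended square 4; −1 → 3.

JI94hq93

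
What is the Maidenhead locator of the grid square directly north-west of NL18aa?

Longitude subsquare a = 0; −1 → -1, wraps to 23 = x, carry into square.
Longitude square 1; −1 → 0.
Latitude subsquare a = 0; +1 → 1 = b.

NL08xb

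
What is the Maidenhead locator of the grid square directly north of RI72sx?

RI73sa

Latitude subsquare x = 23; +1 → 24, wraps to 0 = a, carry into square.
Latitude square 2; +1 → 3.
The longitude characters are unchanged.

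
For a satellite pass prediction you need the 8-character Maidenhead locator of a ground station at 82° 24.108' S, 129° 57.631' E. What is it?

Offset from 180°W / 90°S: lon 309.96052°, lat 7.59820°.
Field (20°×10°, letters A–R): 309.96052/20 → 15 → P, 7.59820/10 → 0 → A; chars PA.
Square (2°×1°, digits 0–9): 9.96052/2 → 4, 7.59820/1 → 7; chars 47.
Subsquare (5′×2.5′, letters a–x): 1.96052/0.0833333 → 23 → x, 0.59820/0.0416667 → 14 → o; chars xo.
Extended square (30″×15″, digits 0–9): 0.04385/0.00833333 → 5, 0.01487/0.00416667 → 3; chars 53.

PA47xo53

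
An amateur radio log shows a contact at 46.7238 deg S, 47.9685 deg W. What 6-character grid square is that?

GE63ag

Shift to the Maidenhead origin (180°W, 90°S): lon 132.0315, lat 43.2762.
Field (20°×10°, letters A–R): 132.0315/20 → 6 → G, 43.2762/10 → 4 → E; chars GE.
Square (2°×1°, digits 0–9): 12.0315/2 → 6, 3.2762/1 → 3; chars 63.
Subsquare (5′×2.5′, letters a–x): 0.0315/0.0833333 → 0 → a, 0.2762/0.0416667 → 6 → g; chars ag.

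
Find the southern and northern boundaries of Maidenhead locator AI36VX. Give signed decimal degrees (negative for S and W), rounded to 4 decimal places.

-3.0417, -3.0000

Field A=0, I=8: +0·20° lon, +8·10° lat → SW at lon -180°, lat -10°.
Square 3, 6: +3·2° lon, +6·1° lat → SW at lon -174°, lat -4°.
Subsquare v=21, x=23: +21·0.0833333° lon, +23·0.0416667° lat → SW at lon -172.25°, lat -3.04167°.
Cell spans 0.0833333° lon × 0.0416667° lat.
south -3.0417, north -3.0000.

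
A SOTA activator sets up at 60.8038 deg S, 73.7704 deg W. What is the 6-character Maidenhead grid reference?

Add 180° to longitude and 90° to latitude: 106.2296, 29.1962.
Field: 106.2296/20 → 5 → F, 29.1962/10 → 2 → C; chars FC.
Square: 6.2296/2 → 3, 9.1962/1 → 9; chars 39.
Subsquare: 0.2296/0.0833333 → 2 → c, 0.1962/0.0416667 → 4 → e; chars ce.

FC39ce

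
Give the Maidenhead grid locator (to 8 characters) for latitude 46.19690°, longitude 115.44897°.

Offset from 180°W / 90°S: lon 295.44897°, lat 136.19690°.
Field: lon ⌊295.44897/20⌋ = 14 → O; lat ⌊136.19690/10⌋ = 13 → N.
Square: lon ⌊15.44897/2⌋ = 7; lat ⌊6.19690/1⌋ = 6.
Subsquare: lon ⌊1.44897/0.0833333⌋ = 17 → r; lat ⌊0.19690/0.0416667⌋ = 4 → e.
Extended square: lon ⌊0.03230/0.00833333⌋ = 3; lat ⌊0.03023/0.00416667⌋ = 7.

ON76re37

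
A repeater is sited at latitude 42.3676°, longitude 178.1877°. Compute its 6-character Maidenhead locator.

RN92ci

Offset from 180°W / 90°S: lon 358.1877°, lat 132.3676°.
Field (20°×10°, letters A–R): 358.1877/20 → 17 → R, 132.3676/10 → 13 → N; chars RN.
Square (2°×1°, digits 0–9): 18.1877/2 → 9, 2.3676/1 → 2; chars 92.
Subsquare (5′×2.5′, letters a–x): 0.1877/0.0833333 → 2 → c, 0.3676/0.0416667 → 8 → i; chars ci.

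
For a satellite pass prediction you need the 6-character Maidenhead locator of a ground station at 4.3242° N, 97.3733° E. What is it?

NJ84qh

Shift to the Maidenhead origin (180°W, 90°S): lon 277.3733, lat 94.3242.
Field: lon ⌊277.3733/20⌋ = 13 → N; lat ⌊94.3242/10⌋ = 9 → J.
Square: lon ⌊17.3733/2⌋ = 8; lat ⌊4.3242/1⌋ = 4.
Subsquare: lon ⌊1.3733/0.0833333⌋ = 16 → q; lat ⌊0.3242/0.0416667⌋ = 7 → h.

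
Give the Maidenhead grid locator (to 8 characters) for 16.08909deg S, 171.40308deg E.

RH53qv88

Offset from 180°W / 90°S: lon 351.40308°, lat 73.91091°.
Field: lon ⌊351.40308/20⌋ = 17 → R; lat ⌊73.91091/10⌋ = 7 → H.
Square: lon ⌊11.40308/2⌋ = 5; lat ⌊3.91091/1⌋ = 3.
Subsquare: lon ⌊1.40308/0.0833333⌋ = 16 → q; lat ⌊0.91091/0.0416667⌋ = 21 → v.
Extended square: lon ⌊0.06975/0.00833333⌋ = 8; lat ⌊0.03591/0.00416667⌋ = 8.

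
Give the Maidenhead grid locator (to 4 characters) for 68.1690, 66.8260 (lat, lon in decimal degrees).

MP38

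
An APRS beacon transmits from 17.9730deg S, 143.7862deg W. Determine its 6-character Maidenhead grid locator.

Shift to the Maidenhead origin (180°W, 90°S): lon 36.2138, lat 72.0270.
Field (20°×10°, letters A–R): 36.2138/20 → 1 → B, 72.0270/10 → 7 → H; chars BH.
Square (2°×1°, digits 0–9): 16.2138/2 → 8, 2.0270/1 → 2; chars 82.
Subsquare (5′×2.5′, letters a–x): 0.2138/0.0833333 → 2 → c, 0.0270/0.0416667 → 0 → a; chars ca.

BH82ca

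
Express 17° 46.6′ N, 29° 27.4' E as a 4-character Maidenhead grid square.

KK47

Shift to the Maidenhead origin (180°W, 90°S): lon 209.46, lat 107.78.
Field: 209.46/20 → 10 → K, 107.78/10 → 10 → K; chars KK.
Square: 9.46/2 → 4, 7.78/1 → 7; chars 47.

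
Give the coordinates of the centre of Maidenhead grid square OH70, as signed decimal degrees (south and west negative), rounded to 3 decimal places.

Field O=14, H=7: +14·20° lon, +7·10° lat → SW at lon 100°, lat -20°.
Square 7, 0: +7·2° lon, +0·1° lat → SW at lon 114°, lat -20°.
Cell spans 2° lon × 1° lat. Centre is SW corner plus half of each.
latitude -19.500, longitude 115.000.

-19.500, 115.000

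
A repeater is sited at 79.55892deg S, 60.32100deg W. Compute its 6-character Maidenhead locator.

FB90uk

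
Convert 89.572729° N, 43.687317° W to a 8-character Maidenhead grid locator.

Shift to the Maidenhead origin (180°W, 90°S): lon 136.31268, lat 179.57273.
Field (20°×10°, letters A–R): lon ⌊136.31268/20⌋ = 6 → G; lat ⌊179.57273/10⌋ = 17 → R.
Square (2°×1°, digits 0–9): lon ⌊16.31268/2⌋ = 8; lat ⌊9.57273/1⌋ = 9.
Subsquare (5′×2.5′, letters a–x): lon ⌊0.31268/0.0833333⌋ = 3 → d; lat ⌊0.57273/0.0416667⌋ = 13 → n.
Extended square (30″×15″, digits 0–9): lon ⌊0.06268/0.00833333⌋ = 7; lat ⌊0.03106/0.00416667⌋ = 7.

GR89dn77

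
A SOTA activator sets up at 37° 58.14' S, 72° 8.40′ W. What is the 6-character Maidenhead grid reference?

FF32wa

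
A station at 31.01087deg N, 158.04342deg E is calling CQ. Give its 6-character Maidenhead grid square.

Add 180° to longitude and 90° to latitude: 338.0434, 121.0109.
Field: 338.0434/20 → 16 → Q, 121.0109/10 → 12 → M; chars QM.
Square: 18.0434/2 → 9, 1.0109/1 → 1; chars 91.
Subsquare: 0.0434/0.0833333 → 0 → a, 0.0109/0.0416667 → 0 → a; chars aa.

QM91aa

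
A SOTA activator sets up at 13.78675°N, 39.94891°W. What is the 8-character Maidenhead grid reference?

HK03as68

Add 180° to longitude and 90° to latitude: 140.05109, 103.78675.
Field: lon ⌊140.05109/20⌋ = 7 → H; lat ⌊103.78675/10⌋ = 10 → K.
Square: lon ⌊0.05109/2⌋ = 0; lat ⌊3.78675/1⌋ = 3.
Subsquare: lon ⌊0.05109/0.0833333⌋ = 0 → a; lat ⌊0.78675/0.0416667⌋ = 18 → s.
Extended square: lon ⌊0.05109/0.00833333⌋ = 6; lat ⌊0.03675/0.00416667⌋ = 8.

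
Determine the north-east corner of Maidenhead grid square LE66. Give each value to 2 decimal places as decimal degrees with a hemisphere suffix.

Field L=11, E=4: +11·20° lon, +4·10° lat → SW at lon 40°, lat -50°.
Square 6, 6: +6·2° lon, +6·1° lat → SW at lon 52°, lat -44°.
Cell spans 2° lon × 1° lat. NE corner is SW corner plus one full cell.
latitude 43.00° S, longitude 54.00° E.

43.00° S, 54.00° E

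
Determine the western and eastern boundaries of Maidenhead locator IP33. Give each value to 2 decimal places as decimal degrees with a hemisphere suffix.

14.00° W, 12.00° W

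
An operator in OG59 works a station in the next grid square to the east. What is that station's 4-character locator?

Longitude square 5; +1 → 6.
The latitude characters are unchanged.

OG69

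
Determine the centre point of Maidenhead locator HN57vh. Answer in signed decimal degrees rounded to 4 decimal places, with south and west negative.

Field H=7, N=13: +7·20° lon, +13·10° lat → SW at lon -40°, lat 40°.
Square 5, 7: +5·2° lon, +7·1° lat → SW at lon -30°, lat 47°.
Subsquare v=21, h=7: +21·0.0833333° lon, +7·0.0416667° lat → SW at lon -28.25°, lat 47.2917°.
Cell spans 0.0833333° lon × 0.0416667° lat. Centre is SW corner plus half of each.
latitude 47.3125, longitude -28.2083.

47.3125, -28.2083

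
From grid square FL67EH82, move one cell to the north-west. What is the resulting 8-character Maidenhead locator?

FL67eh73

Longitude extended square 8; −1 → 7.
Latitude extended square 2; +1 → 3.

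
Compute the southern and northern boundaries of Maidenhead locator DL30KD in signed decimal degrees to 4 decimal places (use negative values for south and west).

20.1250, 20.1667

Field D=3, L=11: +3·20° lon, +11·10° lat → SW at lon -120°, lat 20°.
Square 3, 0: +3·2° lon, +0·1° lat → SW at lon -114°, lat 20°.
Subsquare k=10, d=3: +10·0.0833333° lon, +3·0.0416667° lat → SW at lon -113.167°, lat 20.125°.
Cell spans 0.0833333° lon × 0.0416667° lat.
south 20.1250, north 20.1667.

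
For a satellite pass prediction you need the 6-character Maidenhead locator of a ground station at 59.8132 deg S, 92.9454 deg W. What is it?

Add 180° to longitude and 90° to latitude: 87.0546, 30.1868.
Field: lon ⌊87.0546/20⌋ = 4 → E; lat ⌊30.1868/10⌋ = 3 → D.
Square: lon ⌊7.0546/2⌋ = 3; lat ⌊0.1868/1⌋ = 0.
Subsquare: lon ⌊1.0546/0.0833333⌋ = 12 → m; lat ⌊0.1868/0.0416667⌋ = 4 → e.

ED30me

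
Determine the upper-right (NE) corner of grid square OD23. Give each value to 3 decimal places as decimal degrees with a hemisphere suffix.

56.000° S, 106.000° E

Field O=14, D=3: +14·20° lon, +3·10° lat → SW at lon 100°, lat -60°.
Square 2, 3: +2·2° lon, +3·1° lat → SW at lon 104°, lat -57°.
Cell spans 2° lon × 1° lat. NE corner is SW corner plus one full cell.
latitude 56.000° S, longitude 106.000° E.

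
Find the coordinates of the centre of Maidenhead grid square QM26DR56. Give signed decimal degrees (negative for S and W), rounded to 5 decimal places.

36.73542, 144.29583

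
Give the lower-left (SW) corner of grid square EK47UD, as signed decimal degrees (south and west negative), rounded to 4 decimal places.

17.1250, -90.3333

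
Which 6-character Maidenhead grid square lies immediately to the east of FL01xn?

Longitude subsquare x = 23; +1 → 24, wraps to 0 = a, carry into square.
Longitude square 0; +1 → 1.
The latitude characters are unchanged.

FL11an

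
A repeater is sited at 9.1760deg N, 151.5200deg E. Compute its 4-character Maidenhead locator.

QJ59

Offset from 180°W / 90°S: lon 331.52°, lat 99.18°.
Field: lon ⌊331.52/20⌋ = 16 → Q; lat ⌊99.18/10⌋ = 9 → J.
Square: lon ⌊11.52/2⌋ = 5; lat ⌊9.18/1⌋ = 9.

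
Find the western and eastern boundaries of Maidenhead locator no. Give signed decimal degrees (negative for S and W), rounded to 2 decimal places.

80.00, 100.00

Field N=13, O=14: +13·20° lon, +14·10° lat → SW at lon 80°, lat 50°.
Cell spans 20° lon × 10° lat.
west 80.00, east 100.00.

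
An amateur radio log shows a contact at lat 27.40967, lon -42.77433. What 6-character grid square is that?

GL87oj

Offset from 180°W / 90°S: lon 137.2257°, lat 117.4097°.
Field (20°×10°, letters A–R): 137.2257/20 → 6 → G, 117.4097/10 → 11 → L; chars GL.
Square (2°×1°, digits 0–9): 17.2257/2 → 8, 7.4097/1 → 7; chars 87.
Subsquare (5′×2.5′, letters a–x): 1.2257/0.0833333 → 14 → o, 0.4097/0.0416667 → 9 → j; chars oj.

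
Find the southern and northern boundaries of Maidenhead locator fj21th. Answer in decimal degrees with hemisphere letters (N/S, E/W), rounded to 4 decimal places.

1.2917° N, 1.3333° N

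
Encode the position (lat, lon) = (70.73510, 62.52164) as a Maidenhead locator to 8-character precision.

MQ10gr26

Add 180° to longitude and 90° to latitude: 242.52164, 160.73510.
Field: lon ⌊242.52164/20⌋ = 12 → M; lat ⌊160.73510/10⌋ = 16 → Q.
Square: lon ⌊2.52164/2⌋ = 1; lat ⌊0.73510/1⌋ = 0.
Subsquare: lon ⌊0.52164/0.0833333⌋ = 6 → g; lat ⌊0.73510/0.0416667⌋ = 17 → r.
Extended square: lon ⌊0.02164/0.00833333⌋ = 2; lat ⌊0.02677/0.00416667⌋ = 6.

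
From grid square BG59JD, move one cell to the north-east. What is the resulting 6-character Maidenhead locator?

Longitude subsquare j = 9; +1 → 10 = k.
Latitude subsquare d = 3; +1 → 4 = e.

BG59ke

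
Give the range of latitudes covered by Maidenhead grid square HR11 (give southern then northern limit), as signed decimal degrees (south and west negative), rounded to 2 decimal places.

81.00, 82.00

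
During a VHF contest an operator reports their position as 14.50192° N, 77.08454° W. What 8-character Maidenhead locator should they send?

FK14km90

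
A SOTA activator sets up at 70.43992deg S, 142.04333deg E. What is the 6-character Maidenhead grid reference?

Add 180° to longitude and 90° to latitude: 322.0433, 19.5601.
Field (20°×10°, letters A–R): lon ⌊322.0433/20⌋ = 16 → Q; lat ⌊19.5601/10⌋ = 1 → B.
Square (2°×1°, digits 0–9): lon ⌊2.0433/2⌋ = 1; lat ⌊9.5601/1⌋ = 9.
Subsquare (5′×2.5′, letters a–x): lon ⌊0.0433/0.0833333⌋ = 0 → a; lat ⌊0.5601/0.0416667⌋ = 13 → n.

QB19an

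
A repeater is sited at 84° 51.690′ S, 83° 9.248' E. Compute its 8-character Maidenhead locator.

Add 180° to longitude and 90° to latitude: 263.15413, 5.13850.
Field (20°×10°, letters A–R): 263.15413/20 → 13 → N, 5.13850/10 → 0 → A; chars NA.
Square (2°×1°, digits 0–9): 3.15413/2 → 1, 5.13850/1 → 5; chars 15.
Subsquare (5′×2.5′, letters a–x): 1.15413/0.0833333 → 13 → n, 0.13850/0.0416667 → 3 → d; chars nd.
Extended square (30″×15″, digits 0–9): 0.07080/0.00833333 → 8, 0.01350/0.00416667 → 3; chars 83.

NA15nd83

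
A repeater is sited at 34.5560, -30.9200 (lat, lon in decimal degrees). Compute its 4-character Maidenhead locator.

Offset from 180°W / 90°S: lon 149.08°, lat 124.56°.
Field (20°×10°, letters A–R): 149.08/20 → 7 → H, 124.56/10 → 12 → M; chars HM.
Square (2°×1°, digits 0–9): 9.08/2 → 4, 4.56/1 → 4; chars 44.

HM44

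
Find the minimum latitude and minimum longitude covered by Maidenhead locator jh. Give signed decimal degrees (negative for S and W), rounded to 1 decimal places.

Field J=9, H=7: +9·20° lon, +7·10° lat → SW at lon 0°, lat -20°.
latitude -20.0, longitude 0.0.

-20.0, 0.0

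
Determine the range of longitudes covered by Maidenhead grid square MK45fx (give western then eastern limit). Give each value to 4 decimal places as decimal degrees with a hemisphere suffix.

68.4167° E, 68.5000° E

Field M=12, K=10: +12·20° lon, +10·10° lat → SW at lon 60°, lat 10°.
Square 4, 5: +4·2° lon, +5·1° lat → SW at lon 68°, lat 15°.
Subsquare f=5, x=23: +5·0.0833333° lon, +23·0.0416667° lat → SW at lon 68.4167°, lat 15.9583°.
Cell spans 0.0833333° lon × 0.0416667° lat.
west 68.4167° E, east 68.5000° E.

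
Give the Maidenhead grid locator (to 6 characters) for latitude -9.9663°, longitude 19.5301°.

Offset from 180°W / 90°S: lon 199.5301°, lat 80.0337°.
Field (20°×10°, letters A–R): lon ⌊199.5301/20⌋ = 9 → J; lat ⌊80.0337/10⌋ = 8 → I.
Square (2°×1°, digits 0–9): lon ⌊19.5301/2⌋ = 9; lat ⌊0.0337/1⌋ = 0.
Subsquare (5′×2.5′, letters a–x): lon ⌊1.5301/0.0833333⌋ = 18 → s; lat ⌊0.0337/0.0416667⌋ = 0 → a.

JI90sa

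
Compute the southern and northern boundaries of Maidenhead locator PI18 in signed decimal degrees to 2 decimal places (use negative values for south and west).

Field P=15, I=8: +15·20° lon, +8·10° lat → SW at lon 120°, lat -10°.
Square 1, 8: +1·2° lon, +8·1° lat → SW at lon 122°, lat -2°.
Cell spans 2° lon × 1° lat.
south -2.00, north -1.00.

-2.00, -1.00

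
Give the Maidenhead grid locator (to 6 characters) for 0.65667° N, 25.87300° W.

HJ70bp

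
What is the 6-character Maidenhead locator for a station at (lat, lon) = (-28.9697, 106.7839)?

Add 180° to longitude and 90° to latitude: 286.7839, 61.0303.
Field (20°×10°, letters A–R): lon ⌊286.7839/20⌋ = 14 → O; lat ⌊61.0303/10⌋ = 6 → G.
Square (2°×1°, digits 0–9): lon ⌊6.7839/2⌋ = 3; lat ⌊1.0303/1⌋ = 1.
Subsquare (5′×2.5′, letters a–x): lon ⌊0.7839/0.0833333⌋ = 9 → j; lat ⌊0.0303/0.0416667⌋ = 0 → a.

OG31ja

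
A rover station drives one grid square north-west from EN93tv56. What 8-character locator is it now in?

Longitude extended square 5; −1 → 4.
Latitude extended square 6; +1 → 7.

EN93tv47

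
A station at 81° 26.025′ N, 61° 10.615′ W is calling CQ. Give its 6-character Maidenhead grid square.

Add 180° to longitude and 90° to latitude: 118.8231, 171.4338.
Field: 118.8231/20 → 5 → F, 171.4338/10 → 17 → R; chars FR.
Square: 18.8231/2 → 9, 1.4338/1 → 1; chars 91.
Subsquare: 0.8231/0.0833333 → 9 → j, 0.4338/0.0416667 → 10 → k; chars jk.

FR91jk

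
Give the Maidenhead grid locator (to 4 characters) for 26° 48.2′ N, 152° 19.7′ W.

BL36

Shift to the Maidenhead origin (180°W, 90°S): lon 27.67, lat 116.80.
Field: 27.67/20 → 1 → B, 116.80/10 → 11 → L; chars BL.
Square: 7.67/2 → 3, 6.80/1 → 6; chars 36.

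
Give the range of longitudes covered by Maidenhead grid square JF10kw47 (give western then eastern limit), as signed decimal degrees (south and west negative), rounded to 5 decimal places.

2.86667, 2.87500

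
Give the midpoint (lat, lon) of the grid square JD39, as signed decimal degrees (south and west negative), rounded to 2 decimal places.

Field J=9, D=3: +9·20° lon, +3·10° lat → SW at lon 0°, lat -60°.
Square 3, 9: +3·2° lon, +9·1° lat → SW at lon 6°, lat -51°.
Cell spans 2° lon × 1° lat. Centre is SW corner plus half of each.
latitude -50.50, longitude 7.00.

-50.50, 7.00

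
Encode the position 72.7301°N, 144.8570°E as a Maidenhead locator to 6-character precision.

QQ22kr

Add 180° to longitude and 90° to latitude: 324.8570, 162.7301.
Field: 324.8570/20 → 16 → Q, 162.7301/10 → 16 → Q; chars QQ.
Square: 4.8570/2 → 2, 2.7301/1 → 2; chars 22.
Subsquare: 0.8570/0.0833333 → 10 → k, 0.7301/0.0416667 → 17 → r; chars kr.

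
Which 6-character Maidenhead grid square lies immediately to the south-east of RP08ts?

RP08ur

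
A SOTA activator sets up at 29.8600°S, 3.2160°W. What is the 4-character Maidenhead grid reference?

IG80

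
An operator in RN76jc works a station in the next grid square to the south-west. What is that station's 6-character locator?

RN76ib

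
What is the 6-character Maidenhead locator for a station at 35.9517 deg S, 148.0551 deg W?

Offset from 180°W / 90°S: lon 31.9449°, lat 54.0483°.
Field (20°×10°, letters A–R): 31.9449/20 → 1 → B, 54.0483/10 → 5 → F; chars BF.
Square (2°×1°, digits 0–9): 11.9449/2 → 5, 4.0483/1 → 4; chars 54.
Subsquare (5′×2.5′, letters a–x): 1.9449/0.0833333 → 23 → x, 0.0483/0.0416667 → 1 → b; chars xb.

BF54xb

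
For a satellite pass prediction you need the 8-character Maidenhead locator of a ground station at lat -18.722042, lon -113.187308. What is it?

DH31jg76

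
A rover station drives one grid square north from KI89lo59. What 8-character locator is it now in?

Latitude extended square 9; +1 → 10, wraps to 0, carry into subsquare.
Latitude subsquare o = 14; +1 → 15 = p.
The longitude characters are unchanged.

KI89lp50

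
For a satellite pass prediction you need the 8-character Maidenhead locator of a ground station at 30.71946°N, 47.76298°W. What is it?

Offset from 180°W / 90°S: lon 132.23702°, lat 120.71946°.
Field: lon ⌊132.23702/20⌋ = 6 → G; lat ⌊120.71946/10⌋ = 12 → M.
Square: lon ⌊12.23702/2⌋ = 6; lat ⌊0.71946/1⌋ = 0.
Subsquare: lon ⌊0.23702/0.0833333⌋ = 2 → c; lat ⌊0.71946/0.0416667⌋ = 17 → r.
Extended square: lon ⌊0.07035/0.00833333⌋ = 8; lat ⌊0.01113/0.00416667⌋ = 2.

GM60cr82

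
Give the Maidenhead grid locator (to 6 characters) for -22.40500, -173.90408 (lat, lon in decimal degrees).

AG37bo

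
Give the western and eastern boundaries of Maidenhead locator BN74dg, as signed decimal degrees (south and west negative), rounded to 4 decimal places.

-145.7500, -145.6667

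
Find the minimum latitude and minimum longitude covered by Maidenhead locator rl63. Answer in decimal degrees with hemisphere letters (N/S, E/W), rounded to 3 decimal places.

Field R=17, L=11: +17·20° lon, +11·10° lat → SW at lon 160°, lat 20°.
Square 6, 3: +6·2° lon, +3·1° lat → SW at lon 172°, lat 23°.
latitude 23.000° N, longitude 172.000° E.

23.000° N, 172.000° E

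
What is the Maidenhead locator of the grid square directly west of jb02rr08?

JB02qr98

Longitude extended square 0; −1 → -1, wraps to 9, carry into subsquare.
Longitude subsquare r = 17; −1 → 16 = q.
The latitude characters are unchanged.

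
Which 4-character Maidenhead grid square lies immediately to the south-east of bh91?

CH00

Longitude square 9; +1 → 10, wraps to 0, carry into field.
Longitude field B = 1; +1 → 2 = C.
Latitude square 1; −1 → 0.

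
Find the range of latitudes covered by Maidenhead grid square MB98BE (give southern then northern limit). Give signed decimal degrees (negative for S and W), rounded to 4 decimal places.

-71.8333, -71.7917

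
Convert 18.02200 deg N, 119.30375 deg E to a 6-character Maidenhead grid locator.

OK98pa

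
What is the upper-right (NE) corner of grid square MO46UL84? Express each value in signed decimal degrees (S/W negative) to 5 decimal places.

56.47917, 69.74167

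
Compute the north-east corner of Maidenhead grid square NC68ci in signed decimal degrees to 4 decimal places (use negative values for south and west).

-61.6250, 92.2500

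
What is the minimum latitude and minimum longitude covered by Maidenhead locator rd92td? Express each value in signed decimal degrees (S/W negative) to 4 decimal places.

Field R=17, D=3: +17·20° lon, +3·10° lat → SW at lon 160°, lat -60°.
Square 9, 2: +9·2° lon, +2·1° lat → SW at lon 178°, lat -58°.
Subsquare t=19, d=3: +19·0.0833333° lon, +3·0.0416667° lat → SW at lon 179.583°, lat -57.875°.
latitude -57.8750, longitude 179.5833.

-57.8750, 179.5833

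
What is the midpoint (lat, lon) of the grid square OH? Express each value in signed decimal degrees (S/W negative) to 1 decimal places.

-15.0, 110.0

Field O=14, H=7: +14·20° lon, +7·10° lat → SW at lon 100°, lat -20°.
Cell spans 20° lon × 10° lat. Centre is SW corner plus half of each.
latitude -15.0, longitude 110.0.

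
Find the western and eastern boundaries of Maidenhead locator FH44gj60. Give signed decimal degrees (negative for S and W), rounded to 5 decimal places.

-71.45000, -71.44167

Field F=5, H=7: +5·20° lon, +7·10° lat → SW at lon -80°, lat -20°.
Square 4, 4: +4·2° lon, +4·1° lat → SW at lon -72°, lat -16°.
Subsquare g=6, j=9: +6·0.0833333° lon, +9·0.0416667° lat → SW at lon -71.5°, lat -15.625°.
Extended square 6, 0: +6·0.00833333° lon, +0·0.00416667° lat → SW at lon -71.45°, lat -15.625°.
Cell spans 0.00833333° lon × 0.00416667° lat.
west -71.45000, east -71.44167.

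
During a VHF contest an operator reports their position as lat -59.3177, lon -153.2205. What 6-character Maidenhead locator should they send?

BD30jq

Offset from 180°W / 90°S: lon 26.7795°, lat 30.6823°.
Field (20°×10°, letters A–R): 26.7795/20 → 1 → B, 30.6823/10 → 3 → D; chars BD.
Square (2°×1°, digits 0–9): 6.7795/2 → 3, 0.6823/1 → 0; chars 30.
Subsquare (5′×2.5′, letters a–x): 0.7795/0.0833333 → 9 → j, 0.6823/0.0416667 → 16 → q; chars jq.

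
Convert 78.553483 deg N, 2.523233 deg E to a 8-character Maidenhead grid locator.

JQ18gn22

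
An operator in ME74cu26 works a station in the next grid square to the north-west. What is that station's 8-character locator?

ME74cu17

Longitude extended square 2; −1 → 1.
Latitude extended square 6; +1 → 7.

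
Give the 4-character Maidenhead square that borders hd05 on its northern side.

HD06

Latitude square 5; +1 → 6.
The longitude characters are unchanged.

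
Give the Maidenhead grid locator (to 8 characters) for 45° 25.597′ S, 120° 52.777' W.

CE94nn47

Add 180° to longitude and 90° to latitude: 59.12038, 44.57338.
Field: 59.12038/20 → 2 → C, 44.57338/10 → 4 → E; chars CE.
Square: 19.12038/2 → 9, 4.57338/1 → 4; chars 94.
Subsquare: 1.12038/0.0833333 → 13 → n, 0.57338/0.0416667 → 13 → n; chars nn.
Extended square: 0.03705/0.00833333 → 4, 0.03172/0.00416667 → 7; chars 47.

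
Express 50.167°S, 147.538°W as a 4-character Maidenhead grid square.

BD69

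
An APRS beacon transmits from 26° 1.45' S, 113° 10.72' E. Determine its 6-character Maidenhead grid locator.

OG63ox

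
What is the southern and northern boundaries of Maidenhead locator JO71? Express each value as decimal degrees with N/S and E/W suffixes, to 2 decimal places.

51.00° N, 52.00° N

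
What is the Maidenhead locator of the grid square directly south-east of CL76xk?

Longitude subsquare x = 23; +1 → 24, wraps to 0 = a, carry into square.
Longitude square 7; +1 → 8.
Latitude subsquare k = 10; −1 → 9 = j.

CL86aj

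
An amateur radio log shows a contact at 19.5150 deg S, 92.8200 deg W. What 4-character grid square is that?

EH30

Shift to the Maidenhead origin (180°W, 90°S): lon 87.18, lat 70.48.
Field: 87.18/20 → 4 → E, 70.48/10 → 7 → H; chars EH.
Square: 7.18/2 → 3, 0.48/1 → 0; chars 30.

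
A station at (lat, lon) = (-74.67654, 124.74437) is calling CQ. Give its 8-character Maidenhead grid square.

Offset from 180°W / 90°S: lon 304.74437°, lat 15.32346°.
Field (20°×10°, letters A–R): lon ⌊304.74437/20⌋ = 15 → P; lat ⌊15.32346/10⌋ = 1 → B.
Square (2°×1°, digits 0–9): lon ⌊4.74437/2⌋ = 2; lat ⌊5.32346/1⌋ = 5.
Subsquare (5′×2.5′, letters a–x): lon ⌊0.74437/0.0833333⌋ = 8 → i; lat ⌊0.32346/0.0416667⌋ = 7 → h.
Extended square (30″×15″, digits 0–9): lon ⌊0.07770/0.00833333⌋ = 9; lat ⌊0.03179/0.00416667⌋ = 7.

PB25ih97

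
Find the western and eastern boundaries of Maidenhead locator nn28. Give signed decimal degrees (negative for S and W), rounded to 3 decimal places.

84.000, 86.000

Field N=13, N=13: +13·20° lon, +13·10° lat → SW at lon 80°, lat 40°.
Square 2, 8: +2·2° lon, +8·1° lat → SW at lon 84°, lat 48°.
Cell spans 2° lon × 1° lat.
west 84.000, east 86.000.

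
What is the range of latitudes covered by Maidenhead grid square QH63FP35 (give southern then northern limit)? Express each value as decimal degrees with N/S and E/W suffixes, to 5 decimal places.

16.35417° S, 16.35000° S

Field Q=16, H=7: +16·20° lon, +7·10° lat → SW at lon 140°, lat -20°.
Square 6, 3: +6·2° lon, +3·1° lat → SW at lon 152°, lat -17°.
Subsquare f=5, p=15: +5·0.0833333° lon, +15·0.0416667° lat → SW at lon 152.417°, lat -16.375°.
Extended square 3, 5: +3·0.00833333° lon, +5·0.00416667° lat → SW at lon 152.442°, lat -16.3542°.
Cell spans 0.00833333° lon × 0.00416667° lat.
south 16.35417° S, north 16.35000° S.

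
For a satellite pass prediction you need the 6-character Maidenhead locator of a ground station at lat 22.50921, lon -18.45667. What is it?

Shift to the Maidenhead origin (180°W, 90°S): lon 161.5433, lat 112.5092.
Field: lon ⌊161.5433/20⌋ = 8 → I; lat ⌊112.5092/10⌋ = 11 → L.
Square: lon ⌊1.5433/2⌋ = 0; lat ⌊2.5092/1⌋ = 2.
Subsquare: lon ⌊1.5433/0.0833333⌋ = 18 → s; lat ⌊0.5092/0.0416667⌋ = 12 → m.

IL02sm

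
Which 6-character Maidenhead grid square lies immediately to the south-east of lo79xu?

Longitude subsquare x = 23; +1 → 24, wraps to 0 = a, carry into square.
Longitude square 7; +1 → 8.
Latitude subsquare u = 20; −1 → 19 = t.

LO89at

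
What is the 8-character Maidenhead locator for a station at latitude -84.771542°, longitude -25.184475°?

Offset from 180°W / 90°S: lon 154.81553°, lat 5.22846°.
Field (20°×10°, letters A–R): 154.81553/20 → 7 → H, 5.22846/10 → 0 → A; chars HA.
Square (2°×1°, digits 0–9): 14.81553/2 → 7, 5.22846/1 → 5; chars 75.
Subsquare (5′×2.5′, letters a–x): 0.81553/0.0833333 → 9 → j, 0.22846/0.0416667 → 5 → f; chars jf.
Extended square (30″×15″, digits 0–9): 0.06553/0.00833333 → 7, 0.02012/0.00416667 → 4; chars 74.

HA75jf74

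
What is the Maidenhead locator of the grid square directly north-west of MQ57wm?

MQ57vn

Longitude subsquare w = 22; −1 → 21 = v.
Latitude subsquare m = 12; +1 → 13 = n.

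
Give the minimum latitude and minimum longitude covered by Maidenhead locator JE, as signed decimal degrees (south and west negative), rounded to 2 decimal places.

-50.00, 0.00

Field J=9, E=4: +9·20° lon, +4·10° lat → SW at lon 0°, lat -50°.
latitude -50.00, longitude 0.00.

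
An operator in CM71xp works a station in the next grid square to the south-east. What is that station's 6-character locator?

CM81ao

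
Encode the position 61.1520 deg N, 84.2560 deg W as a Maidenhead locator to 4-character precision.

EP71

Add 180° to longitude and 90° to latitude: 95.74, 151.15.
Field: 95.74/20 → 4 → E, 151.15/10 → 15 → P; chars EP.
Square: 15.74/2 → 7, 1.15/1 → 1; chars 71.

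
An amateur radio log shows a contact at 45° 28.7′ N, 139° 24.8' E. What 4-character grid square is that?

Shift to the Maidenhead origin (180°W, 90°S): lon 319.41, lat 135.48.
Field (20°×10°, letters A–R): 319.41/20 → 15 → P, 135.48/10 → 13 → N; chars PN.
Square (2°×1°, digits 0–9): 19.41/2 → 9, 5.48/1 → 5; chars 95.

PN95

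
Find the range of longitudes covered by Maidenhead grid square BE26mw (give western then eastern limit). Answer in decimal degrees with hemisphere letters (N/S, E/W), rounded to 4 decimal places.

Field B=1, E=4: +1·20° lon, +4·10° lat → SW at lon -160°, lat -50°.
Square 2, 6: +2·2° lon, +6·1° lat → SW at lon -156°, lat -44°.
Subsquare m=12, w=22: +12·0.0833333° lon, +22·0.0416667° lat → SW at lon -155°, lat -43.0833°.
Cell spans 0.0833333° lon × 0.0416667° lat.
west 155.0000° W, east 154.9167° W.

155.0000° W, 154.9167° W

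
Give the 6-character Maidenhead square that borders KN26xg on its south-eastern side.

KN36af

Longitude subsquare x = 23; +1 → 24, wraps to 0 = a, carry into square.
Longitude square 2; +1 → 3.
Latitude subsquare g = 6; −1 → 5 = f.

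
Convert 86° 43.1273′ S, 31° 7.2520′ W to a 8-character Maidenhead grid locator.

HA43kg57

Offset from 180°W / 90°S: lon 148.87913°, lat 3.28121°.
Field: lon ⌊148.87913/20⌋ = 7 → H; lat ⌊3.28121/10⌋ = 0 → A.
Square: lon ⌊8.87913/2⌋ = 4; lat ⌊3.28121/1⌋ = 3.
Subsquare: lon ⌊0.87913/0.0833333⌋ = 10 → k; lat ⌊0.28121/0.0416667⌋ = 6 → g.
Extended square: lon ⌊0.04580/0.00833333⌋ = 5; lat ⌊0.03121/0.00416667⌋ = 7.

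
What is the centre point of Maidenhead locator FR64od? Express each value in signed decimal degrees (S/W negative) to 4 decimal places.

84.1458, -66.7917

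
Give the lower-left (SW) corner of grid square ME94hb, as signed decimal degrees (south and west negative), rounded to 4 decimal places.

Field M=12, E=4: +12·20° lon, +4·10° lat → SW at lon 60°, lat -50°.
Square 9, 4: +9·2° lon, +4·1° lat → SW at lon 78°, lat -46°.
Subsquare h=7, b=1: +7·0.0833333° lon, +1·0.0416667° lat → SW at lon 78.5833°, lat -45.9583°.
latitude -45.9583, longitude 78.5833.

-45.9583, 78.5833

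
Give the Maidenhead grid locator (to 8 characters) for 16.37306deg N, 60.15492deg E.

Add 180° to longitude and 90° to latitude: 240.15492, 106.37306.
Field: 240.15492/20 → 12 → M, 106.37306/10 → 10 → K; chars MK.
Square: 0.15492/2 → 0, 6.37306/1 → 6; chars 06.
Subsquare: 0.15492/0.0833333 → 1 → b, 0.37306/0.0416667 → 8 → i; chars bi.
Extended square: 0.07159/0.00833333 → 8, 0.03973/0.00416667 → 9; chars 89.

MK06bi89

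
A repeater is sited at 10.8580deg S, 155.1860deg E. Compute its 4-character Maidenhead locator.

Shift to the Maidenhead origin (180°W, 90°S): lon 335.19, lat 79.14.
Field (20°×10°, letters A–R): 335.19/20 → 16 → Q, 79.14/10 → 7 → H; chars QH.
Square (2°×1°, digits 0–9): 15.19/2 → 7, 9.14/1 → 9; chars 79.

QH79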